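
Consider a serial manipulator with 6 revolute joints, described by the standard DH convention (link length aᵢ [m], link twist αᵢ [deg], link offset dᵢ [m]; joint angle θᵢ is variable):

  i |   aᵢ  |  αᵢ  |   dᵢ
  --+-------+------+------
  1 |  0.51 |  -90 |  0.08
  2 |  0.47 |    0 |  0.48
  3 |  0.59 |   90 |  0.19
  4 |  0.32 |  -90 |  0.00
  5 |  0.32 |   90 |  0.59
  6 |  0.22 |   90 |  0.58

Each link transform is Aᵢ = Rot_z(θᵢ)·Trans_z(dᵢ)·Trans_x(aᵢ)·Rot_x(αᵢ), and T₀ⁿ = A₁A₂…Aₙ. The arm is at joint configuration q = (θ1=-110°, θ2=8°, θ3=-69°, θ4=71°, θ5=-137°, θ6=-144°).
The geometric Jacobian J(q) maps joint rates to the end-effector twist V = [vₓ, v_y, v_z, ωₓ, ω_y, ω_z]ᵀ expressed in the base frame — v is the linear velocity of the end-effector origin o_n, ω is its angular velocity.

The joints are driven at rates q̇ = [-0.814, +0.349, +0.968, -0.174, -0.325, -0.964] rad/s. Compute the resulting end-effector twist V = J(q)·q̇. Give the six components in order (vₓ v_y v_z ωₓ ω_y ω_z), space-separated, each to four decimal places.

-0.8887 -0.2888 -0.8093 1.7947 -0.4279 -0.1006

o_n = [0.1637, -1.4518, -0.0601]
J₁: ẑ×o_n = [1.4518, 0.1637, -0.0000], ω = ẑ
J2: z=[0.9397, -0.3420, 0.0000] o=[-0.1744, -0.4792, 0.0800] → [0.0479, 0.1317, -0.7983, 0.9397, -0.3420, 0.0000]
J3: z=[0.9397, -0.3420, 0.0000] o=[0.1174, -1.0808, 0.0146] → [0.0256, 0.0702, -0.3328, 0.9397, -0.3420, 0.0000]
J4: z=[0.2991, 0.8219, 0.4848] o=[0.1981, -1.4145, 0.5306] → [-0.4675, 0.1600, 0.0172, 0.2991, 0.8219, 0.4848]
J5: z=[0.4627, 0.3194, -0.8270] o=[0.4652, -1.5655, 0.6217] → [-0.1238, 0.5649, 0.1489, 0.4627, 0.3194, -0.8270]
J6: z=[-0.7879, -0.2794, -0.5488] o=[0.6082, -1.0873, 0.1730] → [-0.1349, 0.0602, 0.1630, -0.7879, -0.2794, -0.5488]
V = J·q̇ = [-0.8887, -0.2888, -0.8093, 1.7947, -0.4279, -0.1006]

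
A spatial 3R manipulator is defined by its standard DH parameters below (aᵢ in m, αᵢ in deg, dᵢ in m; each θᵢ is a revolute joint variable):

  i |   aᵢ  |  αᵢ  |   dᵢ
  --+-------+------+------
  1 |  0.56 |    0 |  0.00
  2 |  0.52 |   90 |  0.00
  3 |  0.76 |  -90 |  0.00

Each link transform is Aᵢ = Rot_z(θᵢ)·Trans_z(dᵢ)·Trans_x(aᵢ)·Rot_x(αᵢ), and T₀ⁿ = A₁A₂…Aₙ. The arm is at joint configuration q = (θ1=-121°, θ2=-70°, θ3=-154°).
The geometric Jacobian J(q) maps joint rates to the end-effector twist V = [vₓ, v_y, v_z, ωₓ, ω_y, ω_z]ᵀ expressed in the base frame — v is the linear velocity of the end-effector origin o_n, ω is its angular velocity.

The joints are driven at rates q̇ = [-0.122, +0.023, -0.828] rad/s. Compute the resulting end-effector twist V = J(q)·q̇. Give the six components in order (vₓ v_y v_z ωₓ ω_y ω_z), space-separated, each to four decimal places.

o_n = [-0.1283, -0.5111, -0.3332]
J₁: ẑ×o_n = [0.5111, -0.1283, 0.0000], ω = ẑ
J2: z=[0.0000, 0.0000, 1.0000] o=[-0.2884, -0.4800, 0.0000] → [0.0311, 0.1601, -0.0000, 0.0000, 0.0000, 1.0000]
J3: z=[0.1908, 0.9816, 0.0000] o=[-0.7989, -0.3808, 0.0000] → [-0.3270, 0.0636, -0.6831, 0.1908, 0.9816, 0.0000]
V = J·q̇ = [0.2091, -0.0333, 0.5656, -0.1580, -0.8128, -0.0990]

0.2091 -0.0333 0.5656 -0.1580 -0.8128 -0.0990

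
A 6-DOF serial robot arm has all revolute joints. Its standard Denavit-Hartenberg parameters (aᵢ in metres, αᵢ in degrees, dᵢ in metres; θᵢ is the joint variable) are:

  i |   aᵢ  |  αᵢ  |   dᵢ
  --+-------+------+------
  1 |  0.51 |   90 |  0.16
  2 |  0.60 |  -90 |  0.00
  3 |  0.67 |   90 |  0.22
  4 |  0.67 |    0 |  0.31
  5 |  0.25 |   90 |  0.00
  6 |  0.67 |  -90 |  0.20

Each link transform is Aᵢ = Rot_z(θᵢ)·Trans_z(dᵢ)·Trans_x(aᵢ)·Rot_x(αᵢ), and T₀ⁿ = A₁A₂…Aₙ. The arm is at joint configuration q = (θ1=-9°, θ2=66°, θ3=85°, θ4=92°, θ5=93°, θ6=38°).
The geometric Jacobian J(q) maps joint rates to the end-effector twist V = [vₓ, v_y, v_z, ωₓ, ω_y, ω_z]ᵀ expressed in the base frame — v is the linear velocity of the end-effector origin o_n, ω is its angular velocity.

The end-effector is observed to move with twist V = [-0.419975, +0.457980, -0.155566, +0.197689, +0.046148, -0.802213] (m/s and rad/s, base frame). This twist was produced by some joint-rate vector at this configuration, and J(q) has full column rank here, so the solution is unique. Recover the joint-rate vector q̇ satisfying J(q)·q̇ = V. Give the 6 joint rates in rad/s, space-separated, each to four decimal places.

o_n = [0.0749, -0.2227, 1.7693]
J₁: ẑ×o_n = [0.2227, 0.0749, -0.0000], ω = ẑ
J2: z=[-0.1564, -0.9877, 0.0000] o=[0.5037, -0.0798, 0.1600] → [-1.5895, 0.2518, -0.4011, -0.1564, -0.9877, 0.0000]
J3: z=[-0.9023, 0.1429, 0.4067] o=[0.7448, -0.1180, 0.7081] → [0.1943, 0.6851, 0.1902, -0.9023, 0.1429, 0.4067]
J4: z=[0.3866, -0.1495, 0.9101] o=[0.6741, 0.5690, 0.8510] → [0.5832, -0.9003, -0.3956, 0.3866, -0.1495, 0.9101]
J5: z=[0.3866, -0.1495, 0.9101] o=[0.1853, 0.5955, 1.4036] → [0.6899, -0.2418, -0.3328, 0.3866, -0.1495, 0.9101]
J6: z=[-0.9155, 0.0571, 0.3982] o=[0.1575, 0.3487, 1.3749] → [0.2501, 0.3283, 0.5278, -0.9155, 0.0571, 0.3982]
q̇ = J⁺·V = [-0.2970, 0.0200, 0.3380, -0.5840, 0.1920, -0.7180]

-0.2970 0.0200 0.3380 -0.5840 0.1920 -0.7180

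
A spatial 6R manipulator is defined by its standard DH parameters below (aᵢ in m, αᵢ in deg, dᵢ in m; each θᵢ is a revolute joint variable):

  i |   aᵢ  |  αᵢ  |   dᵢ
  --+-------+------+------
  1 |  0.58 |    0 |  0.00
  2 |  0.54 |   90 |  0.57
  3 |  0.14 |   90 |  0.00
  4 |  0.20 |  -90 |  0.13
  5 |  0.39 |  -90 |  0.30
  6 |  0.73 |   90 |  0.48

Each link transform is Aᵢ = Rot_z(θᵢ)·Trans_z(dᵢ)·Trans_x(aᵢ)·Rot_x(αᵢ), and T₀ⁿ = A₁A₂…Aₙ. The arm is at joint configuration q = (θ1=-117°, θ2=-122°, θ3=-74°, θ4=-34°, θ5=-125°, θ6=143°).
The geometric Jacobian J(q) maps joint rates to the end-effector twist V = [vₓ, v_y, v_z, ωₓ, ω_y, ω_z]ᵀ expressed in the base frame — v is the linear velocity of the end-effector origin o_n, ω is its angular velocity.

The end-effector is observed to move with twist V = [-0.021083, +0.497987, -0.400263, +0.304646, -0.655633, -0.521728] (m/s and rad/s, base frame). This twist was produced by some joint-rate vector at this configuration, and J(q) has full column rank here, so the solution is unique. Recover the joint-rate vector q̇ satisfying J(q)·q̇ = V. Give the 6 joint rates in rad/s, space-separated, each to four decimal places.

-0.5490 0.5540 -0.2800 0.7370 0.3410 0.1730

o_n = [-0.9471, -0.3673, -0.1188]
J₁: ẑ×o_n = [0.3673, -0.9471, 0.0000], ω = ẑ
J2: z=[0.0000, 0.0000, 1.0000] o=[-0.2633, -0.5168, 0.0000] → [-0.1495, -0.6838, 0.0000, 0.0000, 0.0000, 1.0000]
J3: z=[0.8572, 0.5150, 0.0000] o=[-0.5414, -0.0539, 0.5700] → [-0.3547, 0.5904, -0.0597, 0.8572, 0.5150, 0.0000]
J4: z=[0.4951, -0.8240, -0.2756] o=[-0.5613, -0.0208, 0.4354] → [0.3611, 0.3807, -0.4894, 0.4951, -0.8240, -0.2756]
J5: z=[0.6312, 0.5591, -0.5375] o=[-0.6164, -0.1464, 0.2402] → [-0.3195, 0.4044, 0.0455, 0.6312, 0.5591, -0.5375]
J6: z=[-0.2051, -0.5481, -0.8109] o=[-0.1353, -0.2213, 0.1692] → [0.0394, 0.5993, -0.4150, -0.2051, -0.5481, -0.8109]
q̇ = J⁺·V = [-0.5490, 0.5540, -0.2800, 0.7370, 0.3410, 0.1730]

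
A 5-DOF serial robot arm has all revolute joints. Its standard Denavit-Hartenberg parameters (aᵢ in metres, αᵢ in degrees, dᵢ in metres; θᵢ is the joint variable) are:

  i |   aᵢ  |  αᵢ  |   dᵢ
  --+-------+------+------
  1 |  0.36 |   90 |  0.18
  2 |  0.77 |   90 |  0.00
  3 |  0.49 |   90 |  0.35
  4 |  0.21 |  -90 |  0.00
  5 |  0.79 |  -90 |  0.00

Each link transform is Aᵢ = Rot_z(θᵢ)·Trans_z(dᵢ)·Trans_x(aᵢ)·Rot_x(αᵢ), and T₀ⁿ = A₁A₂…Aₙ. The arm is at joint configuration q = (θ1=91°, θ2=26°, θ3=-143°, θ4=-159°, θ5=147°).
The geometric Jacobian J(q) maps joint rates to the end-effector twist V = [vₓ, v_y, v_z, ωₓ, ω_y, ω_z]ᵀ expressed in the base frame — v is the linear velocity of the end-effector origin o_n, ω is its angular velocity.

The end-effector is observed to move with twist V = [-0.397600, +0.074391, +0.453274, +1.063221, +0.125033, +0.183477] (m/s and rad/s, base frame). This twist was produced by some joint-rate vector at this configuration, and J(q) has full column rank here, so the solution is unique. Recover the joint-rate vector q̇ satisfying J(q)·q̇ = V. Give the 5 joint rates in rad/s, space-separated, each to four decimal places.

o_n = [-0.9076, 0.8386, -0.1487]
J₁: ẑ×o_n = [-0.8386, -0.9076, 0.0000], ω = ẑ
J2: z=[0.9998, 0.0175, 0.0000] o=[-0.0063, 0.3599, 0.1800] → [-0.0057, 0.3287, 0.4943, 0.9998, 0.0175, 0.0000]
J3: z=[-0.0077, 0.4383, -0.8988] o=[-0.0184, 1.0519, 0.5175] → [-0.4837, 0.7941, 0.3914, -0.0077, 0.4383, -0.8988]
J4: z=[0.8080, -0.5269, -0.2638] o=[-0.3097, 0.8485, 0.0314] → [0.0923, 0.3033, -0.3230, 0.8080, -0.5269, -0.2638]
J5: z=[-0.2040, -0.6702, 0.7136] o=[-0.1937, 0.9583, 0.1677] → [0.2975, -0.5740, -0.4540, -0.2040, -0.6702, 0.7136]
q̇ = J⁺·V = [0.4260, 0.7790, -0.1620, 0.2350, -0.4570]

0.4260 0.7790 -0.1620 0.2350 -0.4570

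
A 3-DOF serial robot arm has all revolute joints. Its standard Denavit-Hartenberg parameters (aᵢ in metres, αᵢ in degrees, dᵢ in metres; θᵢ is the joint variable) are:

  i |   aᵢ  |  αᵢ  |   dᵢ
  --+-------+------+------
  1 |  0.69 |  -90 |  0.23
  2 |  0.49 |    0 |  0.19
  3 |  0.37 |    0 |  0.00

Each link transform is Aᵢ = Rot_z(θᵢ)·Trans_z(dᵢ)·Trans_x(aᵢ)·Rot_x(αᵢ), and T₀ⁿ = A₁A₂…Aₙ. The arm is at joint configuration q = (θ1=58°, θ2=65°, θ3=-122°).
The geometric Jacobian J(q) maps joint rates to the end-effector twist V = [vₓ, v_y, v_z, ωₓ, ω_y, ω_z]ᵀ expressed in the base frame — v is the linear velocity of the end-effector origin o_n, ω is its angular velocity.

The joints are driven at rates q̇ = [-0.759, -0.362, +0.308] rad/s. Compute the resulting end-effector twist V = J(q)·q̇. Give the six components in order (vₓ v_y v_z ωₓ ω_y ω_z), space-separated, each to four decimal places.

o_n = [0.4210, 1.0323, 0.0962]
J₁: ẑ×o_n = [-1.0323, 0.4210, 0.0000], ω = ẑ
J2: z=[-0.8480, 0.5299, 0.0000] o=[0.3656, 0.5852, 0.2300] → [-0.0709, -0.1135, -0.4086, -0.8480, 0.5299, 0.0000]
J3: z=[-0.8480, 0.5299, 0.0000] o=[0.3143, 0.8615, -0.2141] → [0.1644, 0.2632, -0.2015, -0.8480, 0.5299, 0.0000]
V = J·q̇ = [0.8599, -0.1974, 0.0858, 0.0458, -0.0286, -0.7590]

0.8599 -0.1974 0.0858 0.0458 -0.0286 -0.7590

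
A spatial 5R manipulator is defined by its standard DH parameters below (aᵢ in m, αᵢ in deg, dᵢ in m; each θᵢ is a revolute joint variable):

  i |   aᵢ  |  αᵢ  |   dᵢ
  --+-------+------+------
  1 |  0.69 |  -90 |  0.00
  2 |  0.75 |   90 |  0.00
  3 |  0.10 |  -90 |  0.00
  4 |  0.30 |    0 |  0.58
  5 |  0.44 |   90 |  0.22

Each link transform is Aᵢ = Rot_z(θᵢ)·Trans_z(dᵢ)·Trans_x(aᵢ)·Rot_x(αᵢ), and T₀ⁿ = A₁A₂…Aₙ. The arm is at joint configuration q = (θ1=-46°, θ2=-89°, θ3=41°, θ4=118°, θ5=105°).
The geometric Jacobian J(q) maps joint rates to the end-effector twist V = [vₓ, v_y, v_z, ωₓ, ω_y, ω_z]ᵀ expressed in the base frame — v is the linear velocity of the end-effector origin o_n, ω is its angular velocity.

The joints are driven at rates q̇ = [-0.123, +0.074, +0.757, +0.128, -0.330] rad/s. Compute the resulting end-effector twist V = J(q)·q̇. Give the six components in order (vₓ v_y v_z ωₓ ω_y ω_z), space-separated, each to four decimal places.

-0.4801 -0.5781 -0.3464 -0.5806 0.4883 0.0227

o_n = [0.7175, -0.2163, -0.0479]
J₁: ẑ×o_n = [0.2163, 0.7175, -0.0000], ω = ẑ
J2: z=[0.7193, 0.6947, 0.0000] o=[0.4793, -0.4963, 0.0000] → [-0.0333, 0.0345, 0.0360, 0.7193, 0.6947, 0.0000]
J3: z=[-0.6946, 0.7192, 0.0175] o=[0.4884, -0.5058, 0.7499] → [-0.5789, -0.5501, -0.3658, -0.6946, 0.7192, 0.0175]
J4: z=[0.5349, 0.5325, -0.6560] o=[0.5365, -0.4611, 0.8253] → [-0.3044, 0.3484, 0.0346, 0.5349, 0.5325, -0.6560]
J5: z=[0.5349, 0.5325, -0.6560] o=[0.9630, -0.4056, 0.3340] → [-0.0791, 0.3654, 0.2321, 0.5349, 0.5325, -0.6560]
V = J·q̇ = [-0.4801, -0.5781, -0.3464, -0.5806, 0.4883, 0.0227]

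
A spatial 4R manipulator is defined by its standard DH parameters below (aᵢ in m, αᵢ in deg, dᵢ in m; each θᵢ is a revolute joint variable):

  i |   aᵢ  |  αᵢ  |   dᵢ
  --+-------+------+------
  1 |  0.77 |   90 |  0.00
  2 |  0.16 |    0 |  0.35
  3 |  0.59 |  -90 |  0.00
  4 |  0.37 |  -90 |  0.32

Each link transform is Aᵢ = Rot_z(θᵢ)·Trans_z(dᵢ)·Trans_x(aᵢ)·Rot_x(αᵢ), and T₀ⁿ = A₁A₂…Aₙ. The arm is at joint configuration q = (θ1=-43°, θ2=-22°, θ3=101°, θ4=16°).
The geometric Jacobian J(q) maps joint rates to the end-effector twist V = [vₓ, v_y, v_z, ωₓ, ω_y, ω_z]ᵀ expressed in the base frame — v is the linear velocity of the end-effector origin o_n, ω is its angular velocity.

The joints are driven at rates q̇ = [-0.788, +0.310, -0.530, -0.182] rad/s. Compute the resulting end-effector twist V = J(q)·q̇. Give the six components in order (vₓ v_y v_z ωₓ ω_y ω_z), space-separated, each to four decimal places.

-0.4334 -0.5298 0.0936 0.2807 0.0391 -0.8227

o_n = [0.4047, -0.7165, 0.9294]
J₁: ẑ×o_n = [0.7165, 0.4047, -0.0000], ω = ẑ
J2: z=[-0.6820, -0.7314, 0.0000] o=[0.5631, -0.5251, 0.0000] → [-0.6797, 0.6339, 0.0147, -0.6820, -0.7314, 0.0000]
J3: z=[-0.6820, -0.7314, 0.0000] o=[0.4329, -0.8823, -0.0599] → [-0.7236, 0.6747, -0.1337, -0.6820, -0.7314, 0.0000]
J4: z=[-0.7179, 0.6695, 0.1908] o=[0.5153, -0.9591, 0.5192] → [0.2283, 0.2734, -0.1001, -0.7179, 0.6695, 0.1908]
V = J·q̇ = [-0.4334, -0.5298, 0.0936, 0.2807, 0.0391, -0.8227]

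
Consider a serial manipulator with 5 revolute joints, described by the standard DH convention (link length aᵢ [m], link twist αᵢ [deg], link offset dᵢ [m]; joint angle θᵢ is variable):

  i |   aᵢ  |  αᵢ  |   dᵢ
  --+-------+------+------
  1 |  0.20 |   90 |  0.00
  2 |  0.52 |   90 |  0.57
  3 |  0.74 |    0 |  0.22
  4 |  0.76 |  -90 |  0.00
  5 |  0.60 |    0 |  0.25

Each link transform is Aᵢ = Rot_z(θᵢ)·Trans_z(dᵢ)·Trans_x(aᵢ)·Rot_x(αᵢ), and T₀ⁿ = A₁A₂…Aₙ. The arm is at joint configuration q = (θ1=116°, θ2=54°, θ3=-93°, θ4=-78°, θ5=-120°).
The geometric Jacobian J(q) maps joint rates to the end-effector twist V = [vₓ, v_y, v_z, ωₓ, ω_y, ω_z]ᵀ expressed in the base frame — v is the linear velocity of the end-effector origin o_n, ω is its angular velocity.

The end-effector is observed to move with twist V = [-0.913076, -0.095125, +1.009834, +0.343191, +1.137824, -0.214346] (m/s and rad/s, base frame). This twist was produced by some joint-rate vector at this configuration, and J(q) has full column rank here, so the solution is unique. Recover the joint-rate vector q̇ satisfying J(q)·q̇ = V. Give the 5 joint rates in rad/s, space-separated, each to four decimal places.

0.4940 0.4260 0.3690 0.7530 -0.3860

o_n = [-0.8055, 0.5386, -0.3813]
J₁: ẑ×o_n = [-0.5386, -0.8055, 0.0000], ω = ẑ
J2: z=[0.8988, 0.4384, 0.0000] o=[-0.0877, 0.1798, 0.0000] → [-0.1672, 0.3427, 0.6372, 0.8988, 0.4384, 0.0000]
J3: z=[-0.3546, 0.7271, -0.5878] o=[0.2907, 0.7043, 0.4207] → [-0.6806, 0.3599, 0.8558, -0.3546, 0.7271, -0.5878]
J4: z=[-0.3546, 0.7271, -0.5878] o=[-0.4416, 0.5199, 0.2600] → [-0.4554, -0.0136, 0.2580, -0.3546, 0.7271, -0.5878]
J5: z=[-0.9280, -0.3503, 0.1266] o=[-0.3550, 0.0712, -0.3472] → [-0.0472, -0.0886, -0.5915, -0.9280, -0.3503, 0.1266]
q̇ = J⁺·V = [0.4940, 0.4260, 0.3690, 0.7530, -0.3860]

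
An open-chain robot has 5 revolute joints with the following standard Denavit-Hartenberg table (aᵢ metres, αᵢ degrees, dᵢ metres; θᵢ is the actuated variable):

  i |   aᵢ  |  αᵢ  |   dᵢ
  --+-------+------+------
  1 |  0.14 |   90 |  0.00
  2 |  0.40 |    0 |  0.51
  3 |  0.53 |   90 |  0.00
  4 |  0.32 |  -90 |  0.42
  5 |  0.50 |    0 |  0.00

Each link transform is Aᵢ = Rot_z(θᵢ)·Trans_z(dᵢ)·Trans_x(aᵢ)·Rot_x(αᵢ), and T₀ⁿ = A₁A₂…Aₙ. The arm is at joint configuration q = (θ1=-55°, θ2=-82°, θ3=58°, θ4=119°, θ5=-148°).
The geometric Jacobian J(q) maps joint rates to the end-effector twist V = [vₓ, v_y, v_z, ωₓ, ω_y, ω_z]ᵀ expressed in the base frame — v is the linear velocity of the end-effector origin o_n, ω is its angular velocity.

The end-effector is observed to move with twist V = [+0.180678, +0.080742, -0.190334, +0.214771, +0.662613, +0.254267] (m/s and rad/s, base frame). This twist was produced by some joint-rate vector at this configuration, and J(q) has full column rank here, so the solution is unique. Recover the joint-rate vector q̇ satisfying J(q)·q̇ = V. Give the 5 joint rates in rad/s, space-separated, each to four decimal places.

0.6290 0.4460 -0.8740 0.5130 0.2640

o_n = [-0.0867, -0.6068, -1.2579]
J₁: ẑ×o_n = [0.6068, -0.0867, 0.0000], ω = ẑ
J2: z=[-0.8192, -0.5736, 0.0000] o=[0.0803, -0.1147, 0.0000] → [0.7215, -1.0304, 0.3073, -0.8192, -0.5736, 0.0000]
J3: z=[-0.8192, -0.5736, 0.0000] o=[-0.3055, -0.4528, -0.3961] → [0.4943, -0.7060, 0.2517, -0.8192, -0.5736, 0.0000]
J4: z=[-0.2333, 0.3332, -0.9135] o=[-0.0278, -0.8494, -0.6117] → [0.0064, -0.0970, -0.0370, -0.2333, 0.3332, -0.9135]
J5: z=[-0.0612, 0.9326, 0.3557] o=[-0.4364, -0.7539, -0.9323] → [-0.3561, 0.1045, -0.3351, -0.0612, 0.9326, 0.3557]
q̇ = J⁺·V = [0.6290, 0.4460, -0.8740, 0.5130, 0.2640]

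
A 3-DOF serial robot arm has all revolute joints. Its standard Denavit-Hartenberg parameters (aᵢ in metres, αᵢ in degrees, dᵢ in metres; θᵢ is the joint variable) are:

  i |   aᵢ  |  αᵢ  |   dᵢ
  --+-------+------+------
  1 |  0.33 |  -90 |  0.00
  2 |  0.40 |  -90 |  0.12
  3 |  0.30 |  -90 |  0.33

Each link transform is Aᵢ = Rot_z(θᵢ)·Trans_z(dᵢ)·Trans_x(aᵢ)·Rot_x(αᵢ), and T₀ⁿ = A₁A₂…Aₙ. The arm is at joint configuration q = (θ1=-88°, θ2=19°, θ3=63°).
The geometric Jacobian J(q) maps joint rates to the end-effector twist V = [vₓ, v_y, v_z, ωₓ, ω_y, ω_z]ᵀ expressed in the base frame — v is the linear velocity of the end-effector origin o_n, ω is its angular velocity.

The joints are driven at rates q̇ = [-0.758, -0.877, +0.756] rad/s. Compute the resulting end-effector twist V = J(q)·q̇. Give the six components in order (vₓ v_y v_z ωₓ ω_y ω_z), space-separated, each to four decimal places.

-0.6512 -0.1468 0.4162 -0.8851 0.2154 -1.4728

o_n = [-0.1218, -0.7342, -0.4866]
J₁: ẑ×o_n = [0.7342, -0.1218, 0.0000], ω = ẑ
J2: z=[0.9994, 0.0349, 0.0000] o=[0.0115, -0.3298, 0.0000] → [-0.0170, 0.4863, -0.3995, 0.9994, 0.0349, 0.0000]
J3: z=[-0.0114, 0.3254, -0.9455] o=[0.1446, -0.7036, -0.1302] → [-0.1449, 0.2478, 0.0870, -0.0114, 0.3254, -0.9455]
V = J·q̇ = [-0.6512, -0.1468, 0.4162, -0.8851, 0.2154, -1.4728]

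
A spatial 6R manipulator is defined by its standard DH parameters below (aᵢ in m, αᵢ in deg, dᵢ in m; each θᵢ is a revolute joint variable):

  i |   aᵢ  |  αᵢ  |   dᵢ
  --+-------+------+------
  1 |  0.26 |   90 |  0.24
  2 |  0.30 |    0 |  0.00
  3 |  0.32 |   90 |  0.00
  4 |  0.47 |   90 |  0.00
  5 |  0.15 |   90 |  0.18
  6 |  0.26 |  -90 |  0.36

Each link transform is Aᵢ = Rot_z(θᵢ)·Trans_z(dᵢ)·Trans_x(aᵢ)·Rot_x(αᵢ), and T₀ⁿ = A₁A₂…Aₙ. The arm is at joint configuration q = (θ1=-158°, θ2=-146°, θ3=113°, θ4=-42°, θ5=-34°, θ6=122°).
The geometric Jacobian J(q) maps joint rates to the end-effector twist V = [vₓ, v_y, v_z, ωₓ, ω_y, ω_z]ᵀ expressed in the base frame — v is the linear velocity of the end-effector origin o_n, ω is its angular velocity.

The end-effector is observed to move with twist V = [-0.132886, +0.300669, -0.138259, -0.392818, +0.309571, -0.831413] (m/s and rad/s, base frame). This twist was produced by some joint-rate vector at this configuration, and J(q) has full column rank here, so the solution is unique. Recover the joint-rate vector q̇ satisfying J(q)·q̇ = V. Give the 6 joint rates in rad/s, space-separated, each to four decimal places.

-0.3320 -0.5870 0.2990 0.4710 -0.8580 0.2260

o_n = [-0.1848, -0.5969, 0.1871]
J₁: ẑ×o_n = [0.5969, -0.1848, 0.0000], ω = ẑ
J2: z=[-0.3746, 0.9272, 0.0000] o=[-0.2411, -0.0974, 0.2400] → [-0.0491, -0.0198, 0.1350, -0.3746, 0.9272, 0.0000]
J3: z=[-0.3746, 0.9272, 0.0000] o=[-0.0105, -0.0042, 0.0722] → [0.1065, 0.0430, 0.3837, -0.3746, 0.9272, 0.0000]
J4: z=[0.5050, 0.2040, -0.8387] o=[-0.2593, -0.1048, -0.1020] → [-0.3537, -0.2085, -0.2637, 0.5050, 0.2040, -0.8387]
J5: z=[0.7987, -0.4788, 0.3644] o=[-0.4131, -0.5061, -0.2923] → [-0.1964, -0.2997, 0.0368, 0.7987, -0.4788, 0.3644]
J6: z=[-0.2357, 0.3083, 0.9216] o=[-0.3524, -0.7156, -0.2067] → [0.0120, 0.2472, -0.0796, -0.2357, 0.3083, 0.9216]
q̇ = J⁺·V = [-0.3320, -0.5870, 0.2990, 0.4710, -0.8580, 0.2260]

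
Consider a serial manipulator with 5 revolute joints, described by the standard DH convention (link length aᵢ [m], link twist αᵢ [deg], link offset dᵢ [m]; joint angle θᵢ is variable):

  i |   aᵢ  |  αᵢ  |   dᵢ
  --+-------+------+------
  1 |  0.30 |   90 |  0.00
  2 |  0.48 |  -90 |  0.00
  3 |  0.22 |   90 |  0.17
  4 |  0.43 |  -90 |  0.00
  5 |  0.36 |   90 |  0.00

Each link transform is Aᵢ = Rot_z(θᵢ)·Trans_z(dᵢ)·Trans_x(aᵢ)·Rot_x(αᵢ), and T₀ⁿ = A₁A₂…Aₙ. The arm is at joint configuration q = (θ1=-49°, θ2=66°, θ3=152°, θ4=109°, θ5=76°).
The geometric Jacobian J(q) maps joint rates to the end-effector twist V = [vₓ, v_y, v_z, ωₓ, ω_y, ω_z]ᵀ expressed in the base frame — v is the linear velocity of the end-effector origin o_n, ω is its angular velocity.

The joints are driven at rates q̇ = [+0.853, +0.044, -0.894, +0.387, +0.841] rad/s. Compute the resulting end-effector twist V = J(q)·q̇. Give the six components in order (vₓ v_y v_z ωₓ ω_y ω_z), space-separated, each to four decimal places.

o_n = [-0.3404, -0.0416, 0.5150]
J₁: ẑ×o_n = [0.0416, -0.3404, 0.0000], ω = ẑ
J2: z=[-0.7547, -0.6561, 0.0000] o=[0.1968, -0.2264, 0.0000] → [-0.3379, 0.3887, -0.4920, -0.7547, -0.6561, 0.0000]
J3: z=[-0.5993, 0.6895, 0.4067] o=[0.3249, -0.3738, 0.4385] → [-0.0824, -0.2247, 0.2596, -0.5993, 0.6895, 0.4067]
J4: z=[0.7916, 0.4352, 0.4289] o=[0.2491, -0.1292, 0.3302] → [0.0429, -0.3992, 0.3259, 0.7916, 0.4352, 0.4289]
J5: z=[0.0829, -0.7720, 0.6302] o=[-0.0112, 0.0701, 0.6085] → [0.1425, -0.1998, -0.2634, 0.0829, -0.7720, 0.6302]
V = J·q̇ = [0.2306, -0.3948, -0.3491, 0.8787, -1.1261, 1.1854]

0.2306 -0.3948 -0.3491 0.8787 -1.1261 1.1854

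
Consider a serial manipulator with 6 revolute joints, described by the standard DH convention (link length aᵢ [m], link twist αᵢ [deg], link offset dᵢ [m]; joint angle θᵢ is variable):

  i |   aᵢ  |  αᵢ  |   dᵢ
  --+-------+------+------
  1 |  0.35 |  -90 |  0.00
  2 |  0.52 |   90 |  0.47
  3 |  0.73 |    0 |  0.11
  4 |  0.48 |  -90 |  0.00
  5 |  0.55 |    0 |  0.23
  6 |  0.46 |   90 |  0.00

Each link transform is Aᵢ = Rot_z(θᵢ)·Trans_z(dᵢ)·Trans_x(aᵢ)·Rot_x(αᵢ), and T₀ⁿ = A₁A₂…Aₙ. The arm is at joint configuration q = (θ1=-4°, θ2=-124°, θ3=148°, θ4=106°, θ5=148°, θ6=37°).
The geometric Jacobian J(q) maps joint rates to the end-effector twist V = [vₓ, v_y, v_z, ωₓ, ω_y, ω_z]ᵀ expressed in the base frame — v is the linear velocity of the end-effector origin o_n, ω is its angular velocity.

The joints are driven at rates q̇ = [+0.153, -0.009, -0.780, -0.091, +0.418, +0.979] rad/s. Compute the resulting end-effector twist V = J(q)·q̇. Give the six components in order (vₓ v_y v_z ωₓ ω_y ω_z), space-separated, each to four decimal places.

-1.2141 0.3830 0.0609 -0.0563 -0.3911 1.7534

o_n = [0.4148, 1.1949, 0.2818]
J₁: ẑ×o_n = [-1.1949, 0.4148, 0.0000], ω = ẑ
J2: z=[0.0698, 0.9976, 0.0000] o=[0.3491, -0.0244, 0.0000] → [0.2811, -0.0197, 0.0196, 0.0698, 0.9976, 0.0000]
J3: z=[-0.8270, 0.0578, -0.5592] o=[0.0919, 0.4647, 0.4311] → [0.3997, -0.3040, -0.6225, -0.8270, 0.0578, -0.5592]
J4: z=[-0.8270, 0.0578, -0.5592] o=[0.3732, 0.8328, -0.1436] → [0.2271, 0.3286, -0.3018, -0.8270, 0.0578, -0.5592]
J5: z=[-0.5554, -0.2375, 0.7969] o=[0.4148, 0.3674, -0.2533] → [-0.7865, 0.2972, -0.4596, -0.5554, -0.2375, 0.7969]
J6: z=[-0.5554, -0.2375, 0.7969] o=[0.4877, 0.7482, 0.1995] → [-0.3755, -0.0124, -0.2654, -0.5554, -0.2375, 0.7969]
V = J·q̇ = [-1.2141, 0.3830, 0.0609, -0.0563, -0.3911, 1.7534]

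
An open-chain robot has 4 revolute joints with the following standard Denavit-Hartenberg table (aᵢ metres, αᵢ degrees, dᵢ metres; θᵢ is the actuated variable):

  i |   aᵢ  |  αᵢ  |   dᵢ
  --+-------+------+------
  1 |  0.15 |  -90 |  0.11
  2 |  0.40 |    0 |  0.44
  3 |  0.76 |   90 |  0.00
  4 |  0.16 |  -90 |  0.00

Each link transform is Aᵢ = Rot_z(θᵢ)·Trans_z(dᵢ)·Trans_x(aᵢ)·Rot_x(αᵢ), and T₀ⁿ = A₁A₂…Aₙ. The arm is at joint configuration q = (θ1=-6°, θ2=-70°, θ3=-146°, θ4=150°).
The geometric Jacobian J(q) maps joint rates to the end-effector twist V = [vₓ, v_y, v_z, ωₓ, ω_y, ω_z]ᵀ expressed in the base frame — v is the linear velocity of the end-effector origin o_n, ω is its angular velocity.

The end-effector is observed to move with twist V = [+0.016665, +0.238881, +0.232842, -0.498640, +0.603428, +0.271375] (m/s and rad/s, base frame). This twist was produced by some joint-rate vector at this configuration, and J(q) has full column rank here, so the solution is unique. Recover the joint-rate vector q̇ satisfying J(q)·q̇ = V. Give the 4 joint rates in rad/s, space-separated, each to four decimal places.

o_n = [-0.1604, 0.5397, 0.1206]
J₁: ẑ×o_n = [-0.5397, -0.1604, 0.0000], ω = ẑ
J2: z=[0.1045, 0.9945, 0.0000] o=[0.1492, -0.0157, 0.1100] → [0.0105, -0.0011, 0.3659, 0.1045, 0.9945, 0.0000]
J3: z=[0.1045, 0.9945, 0.0000] o=[0.3312, 0.4076, 0.4859] → [-0.3633, 0.0382, 0.5028, 0.1045, 0.9945, 0.0000]
J4: z=[0.5846, -0.0614, -0.8090] o=[-0.2803, 0.4719, 0.0392] → [0.0499, -0.1446, 0.0470, 0.5846, -0.0614, -0.8090]
q̇ = J⁺·V = [-0.4980, -0.0150, 0.5630, -0.9510]

-0.4980 -0.0150 0.5630 -0.9510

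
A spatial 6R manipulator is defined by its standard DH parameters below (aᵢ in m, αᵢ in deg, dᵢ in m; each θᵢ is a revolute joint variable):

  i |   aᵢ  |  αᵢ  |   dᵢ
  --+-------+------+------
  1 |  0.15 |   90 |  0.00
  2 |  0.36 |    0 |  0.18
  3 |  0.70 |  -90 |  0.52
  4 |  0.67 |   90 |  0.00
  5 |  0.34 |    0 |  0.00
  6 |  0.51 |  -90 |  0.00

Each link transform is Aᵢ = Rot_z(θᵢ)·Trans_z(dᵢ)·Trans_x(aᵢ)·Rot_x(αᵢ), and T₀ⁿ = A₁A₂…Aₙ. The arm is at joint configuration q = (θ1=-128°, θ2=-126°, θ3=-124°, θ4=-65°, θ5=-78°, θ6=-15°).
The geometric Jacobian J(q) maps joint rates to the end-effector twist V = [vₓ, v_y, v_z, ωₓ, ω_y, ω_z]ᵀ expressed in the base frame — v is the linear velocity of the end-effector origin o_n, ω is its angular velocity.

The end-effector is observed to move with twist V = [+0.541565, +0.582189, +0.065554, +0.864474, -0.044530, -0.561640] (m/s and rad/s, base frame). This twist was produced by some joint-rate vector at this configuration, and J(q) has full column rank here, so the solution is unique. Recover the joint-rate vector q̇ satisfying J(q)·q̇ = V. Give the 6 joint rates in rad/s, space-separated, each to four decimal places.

-0.8340 -0.8890 0.3790 0.3740 -0.2030 -0.2670

o_n = [-1.2997, 0.5245, 0.9380]
J₁: ẑ×o_n = [-0.5245, -1.2997, 0.0000], ω = ẑ
J2: z=[-0.7880, 0.6157, 0.0000] o=[-0.0923, -0.1182, 0.0000] → [0.5775, 0.7392, 0.2369, -0.7880, 0.6157, 0.0000]
J3: z=[-0.7880, 0.6157, 0.0000] o=[-0.1039, 0.1594, -0.2912] → [0.7568, 0.9687, 0.4485, -0.7880, 0.6157, 0.0000]
J4: z=[0.5785, 0.7405, -0.3420] o=[-0.3663, 0.6682, 0.3665] → [0.3740, -0.0114, 0.6081, 0.5785, 0.7405, -0.3420]
J5: z=[-0.5239, 0.0159, -0.8517] o=[-0.7852, 1.1183, 0.6326] → [-0.5009, 0.5982, 0.3193, -0.5239, 0.0159, -0.8517]
J6: z=[-0.5239, 0.0159, -0.8517] o=[-1.0218, 0.9196, 0.7744] → [-0.3339, 0.3224, 0.2114, -0.5239, 0.0159, -0.8517]
q̇ = J⁺·V = [-0.8340, -0.8890, 0.3790, 0.3740, -0.2030, -0.2670]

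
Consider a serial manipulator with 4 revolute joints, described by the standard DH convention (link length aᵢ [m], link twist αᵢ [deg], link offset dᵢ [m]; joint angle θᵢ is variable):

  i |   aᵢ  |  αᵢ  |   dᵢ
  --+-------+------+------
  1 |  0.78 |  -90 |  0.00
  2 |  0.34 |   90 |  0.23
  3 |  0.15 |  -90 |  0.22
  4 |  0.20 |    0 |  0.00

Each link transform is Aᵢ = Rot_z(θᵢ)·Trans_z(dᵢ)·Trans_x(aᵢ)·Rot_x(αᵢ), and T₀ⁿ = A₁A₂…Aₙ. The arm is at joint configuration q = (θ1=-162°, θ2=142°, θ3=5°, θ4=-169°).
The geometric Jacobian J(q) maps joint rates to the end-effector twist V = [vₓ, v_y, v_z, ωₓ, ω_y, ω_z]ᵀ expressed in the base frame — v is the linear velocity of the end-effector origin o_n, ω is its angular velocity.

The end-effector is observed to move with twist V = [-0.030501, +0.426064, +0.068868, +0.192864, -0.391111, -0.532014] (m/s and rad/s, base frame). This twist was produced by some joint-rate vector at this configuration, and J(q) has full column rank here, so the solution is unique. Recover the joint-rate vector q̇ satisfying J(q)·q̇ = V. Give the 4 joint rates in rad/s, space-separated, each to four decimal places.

-0.5910 0.5800 -0.0850 -0.1490

o_n = [-0.6029, -0.4335, -0.3843]
J₁: ẑ×o_n = [0.4335, -0.6029, 0.0000], ω = ẑ
J2: z=[0.3090, -0.9511, 0.0000] o=[-0.7418, -0.2410, 0.0000] → [0.3655, 0.1188, 0.0726, 0.3090, -0.9511, 0.0000]
J3: z=[-0.5855, -0.1902, -0.7880] o=[-0.4159, -0.3770, -0.2093] → [-0.0112, 0.0449, -0.0025, -0.5855, -0.1902, -0.7880]
J4: z=[0.2425, -0.9687, 0.0537] o=[-0.4287, -0.3949, -0.4747] → [-0.0854, -0.0313, -0.1781, 0.2425, -0.9687, 0.0537]
q̇ = J⁺·V = [-0.5910, 0.5800, -0.0850, -0.1490]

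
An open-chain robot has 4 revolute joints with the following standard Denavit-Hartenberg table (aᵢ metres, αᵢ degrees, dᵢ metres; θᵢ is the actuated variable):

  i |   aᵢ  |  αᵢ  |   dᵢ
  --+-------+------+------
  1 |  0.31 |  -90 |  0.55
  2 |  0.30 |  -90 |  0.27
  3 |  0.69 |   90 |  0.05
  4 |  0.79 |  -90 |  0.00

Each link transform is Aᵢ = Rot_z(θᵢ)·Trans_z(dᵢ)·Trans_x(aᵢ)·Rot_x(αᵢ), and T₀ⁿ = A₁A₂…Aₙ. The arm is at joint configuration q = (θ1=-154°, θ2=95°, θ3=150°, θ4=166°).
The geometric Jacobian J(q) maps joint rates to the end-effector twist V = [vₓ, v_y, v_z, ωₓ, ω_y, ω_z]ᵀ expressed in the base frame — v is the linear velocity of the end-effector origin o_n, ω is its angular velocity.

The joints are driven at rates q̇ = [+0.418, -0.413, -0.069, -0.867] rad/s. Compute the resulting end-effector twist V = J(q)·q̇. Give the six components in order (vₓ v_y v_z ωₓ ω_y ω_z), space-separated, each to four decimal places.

0.5444 0.3350 0.0911 0.0524 -0.3503 0.8438

o_n = [0.1011, -0.2937, 0.2061]
J₁: ẑ×o_n = [0.2937, 0.1011, -0.0000], ω = ẑ
J2: z=[0.4384, -0.8988, 0.0000] o=[-0.2786, -0.1359, 0.5500] → [0.3091, 0.1507, 0.2721, 0.4384, -0.8988, 0.0000]
J3: z=[0.8954, 0.4367, 0.0872] o=[-0.1368, -0.3671, 0.2511] → [-0.0261, 0.0610, -0.0381, 0.8954, 0.4367, 0.0872]
J4: z=[-0.3405, 0.7975, -0.4981] o=[-0.2900, -0.0580, 0.8508] → [-0.6315, -0.4143, -0.2317, -0.3405, 0.7975, -0.4981]
V = J·q̇ = [0.5444, 0.3350, 0.0911, 0.0524, -0.3503, 0.8438]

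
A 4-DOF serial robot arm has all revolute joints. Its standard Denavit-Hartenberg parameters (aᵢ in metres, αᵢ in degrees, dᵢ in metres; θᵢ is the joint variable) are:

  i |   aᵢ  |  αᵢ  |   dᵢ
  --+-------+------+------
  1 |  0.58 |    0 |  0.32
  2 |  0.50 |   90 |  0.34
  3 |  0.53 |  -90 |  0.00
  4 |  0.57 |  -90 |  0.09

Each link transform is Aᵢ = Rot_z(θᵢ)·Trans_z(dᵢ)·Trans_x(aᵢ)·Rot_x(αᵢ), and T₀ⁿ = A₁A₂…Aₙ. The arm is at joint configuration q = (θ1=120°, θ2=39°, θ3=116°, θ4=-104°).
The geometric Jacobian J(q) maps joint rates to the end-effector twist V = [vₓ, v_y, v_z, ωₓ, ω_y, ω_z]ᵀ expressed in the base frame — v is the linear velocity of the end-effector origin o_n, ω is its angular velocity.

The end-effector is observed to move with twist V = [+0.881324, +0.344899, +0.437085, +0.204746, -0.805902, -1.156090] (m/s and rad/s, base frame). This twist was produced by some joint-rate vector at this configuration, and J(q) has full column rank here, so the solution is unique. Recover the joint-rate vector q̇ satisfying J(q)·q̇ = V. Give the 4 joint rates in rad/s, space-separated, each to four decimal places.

-0.7460 -0.1760 -0.6790 0.5340

o_n = [-0.3226, 1.1072, 0.9730]
J₁: ẑ×o_n = [-1.1072, -0.3226, 0.0000], ω = ẑ
J2: z=[0.0000, 0.0000, 1.0000] o=[-0.2900, 0.5023, 0.3200] → [-0.6049, -0.0326, 0.0000, 0.0000, 0.0000, 1.0000]
J3: z=[0.3584, 0.9336, 0.0000] o=[-0.7568, 0.6815, 0.6600] → [0.2922, -0.1122, -0.2528, 0.3584, 0.9336, 0.0000]
J4: z=[0.8391, -0.3221, -0.4384] o=[-0.5399, 0.5982, 1.1364] → [0.2758, 0.0419, 0.4971, 0.8391, -0.3221, -0.4384]
q̇ = J⁺·V = [-0.7460, -0.1760, -0.6790, 0.5340]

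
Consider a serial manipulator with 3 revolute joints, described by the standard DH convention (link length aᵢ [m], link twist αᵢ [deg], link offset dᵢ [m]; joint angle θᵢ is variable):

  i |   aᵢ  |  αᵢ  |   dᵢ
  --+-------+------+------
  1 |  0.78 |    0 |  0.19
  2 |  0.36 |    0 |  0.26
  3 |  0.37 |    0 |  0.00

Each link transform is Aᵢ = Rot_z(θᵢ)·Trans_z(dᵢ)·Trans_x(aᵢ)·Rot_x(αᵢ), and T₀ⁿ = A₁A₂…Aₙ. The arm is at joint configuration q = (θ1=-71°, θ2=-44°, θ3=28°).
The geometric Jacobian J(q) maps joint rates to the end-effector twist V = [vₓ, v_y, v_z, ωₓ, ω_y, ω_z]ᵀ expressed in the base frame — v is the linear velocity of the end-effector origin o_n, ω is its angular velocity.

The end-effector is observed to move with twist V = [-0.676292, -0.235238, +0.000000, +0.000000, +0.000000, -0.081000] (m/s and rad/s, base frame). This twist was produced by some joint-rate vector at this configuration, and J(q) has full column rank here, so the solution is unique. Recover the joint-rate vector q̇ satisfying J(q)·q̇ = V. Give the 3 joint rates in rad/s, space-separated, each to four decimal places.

o_n = [0.1212, -1.4333, 0.4500]
J₁: ẑ×o_n = [1.4333, 0.1212, -0.0000], ω = ẑ
J2: z=[0.0000, 0.0000, 1.0000] o=[0.2539, -0.7375, 0.1900] → [0.6958, -0.1328, 0.0000, 0.0000, 0.0000, 1.0000]
J3: z=[0.0000, 0.0000, 1.0000] o=[0.1018, -1.0638, 0.4500] → [0.3695, 0.0194, -0.0000, 0.0000, 0.0000, 1.0000]
q̇ = J⁺·V = [-0.8950, 0.9370, -0.1230]

-0.8950 0.9370 -0.1230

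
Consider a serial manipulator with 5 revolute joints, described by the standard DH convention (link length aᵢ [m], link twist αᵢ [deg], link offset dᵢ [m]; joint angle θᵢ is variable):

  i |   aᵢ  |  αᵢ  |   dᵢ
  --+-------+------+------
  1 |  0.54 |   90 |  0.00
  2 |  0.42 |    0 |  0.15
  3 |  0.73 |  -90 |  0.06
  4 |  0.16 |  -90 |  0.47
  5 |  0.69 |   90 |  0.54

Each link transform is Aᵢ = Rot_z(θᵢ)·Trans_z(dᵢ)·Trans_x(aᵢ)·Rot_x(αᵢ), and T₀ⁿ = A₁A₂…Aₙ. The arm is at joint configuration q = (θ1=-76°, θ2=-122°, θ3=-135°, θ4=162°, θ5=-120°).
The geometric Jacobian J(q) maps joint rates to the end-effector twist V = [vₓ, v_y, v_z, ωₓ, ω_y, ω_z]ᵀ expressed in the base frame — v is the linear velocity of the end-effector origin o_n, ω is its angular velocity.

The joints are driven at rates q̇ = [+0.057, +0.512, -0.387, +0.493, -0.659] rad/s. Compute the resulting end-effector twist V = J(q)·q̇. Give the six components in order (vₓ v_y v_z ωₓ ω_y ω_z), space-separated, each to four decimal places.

o_n = [-0.9726, 0.6737, 0.1238]
J₁: ẑ×o_n = [-0.6737, -0.9726, 0.0000], ω = ẑ
J2: z=[-0.9703, -0.2419, 0.0000] o=[0.1306, -0.5240, 0.0000] → [-0.0300, 0.1201, -1.4290, -0.9703, -0.2419, 0.0000]
J3: z=[-0.9703, -0.2419, 0.0000] o=[-0.0688, -0.3443, -0.3562] → [-0.1161, 0.4657, -1.2065, -0.9703, -0.2419, 0.0000]
J4: z=[-0.2357, 0.9454, -0.2250] o=[-0.1667, -0.1995, 0.3551] → [-0.0223, 0.1268, 0.5561, -0.2357, 0.9454, -0.2250]
J5: z=[-0.9060, -0.2975, -0.3011] o=[-0.2212, 0.2236, 0.1011] → [0.1288, 0.2468, -0.6314, -0.9060, -0.2975, -0.3011]
V = J·q̇ = [-0.1046, -0.2743, 0.4255, 0.3595, 0.6319, 0.1445]

-0.1046 -0.2743 0.4255 0.3595 0.6319 0.1445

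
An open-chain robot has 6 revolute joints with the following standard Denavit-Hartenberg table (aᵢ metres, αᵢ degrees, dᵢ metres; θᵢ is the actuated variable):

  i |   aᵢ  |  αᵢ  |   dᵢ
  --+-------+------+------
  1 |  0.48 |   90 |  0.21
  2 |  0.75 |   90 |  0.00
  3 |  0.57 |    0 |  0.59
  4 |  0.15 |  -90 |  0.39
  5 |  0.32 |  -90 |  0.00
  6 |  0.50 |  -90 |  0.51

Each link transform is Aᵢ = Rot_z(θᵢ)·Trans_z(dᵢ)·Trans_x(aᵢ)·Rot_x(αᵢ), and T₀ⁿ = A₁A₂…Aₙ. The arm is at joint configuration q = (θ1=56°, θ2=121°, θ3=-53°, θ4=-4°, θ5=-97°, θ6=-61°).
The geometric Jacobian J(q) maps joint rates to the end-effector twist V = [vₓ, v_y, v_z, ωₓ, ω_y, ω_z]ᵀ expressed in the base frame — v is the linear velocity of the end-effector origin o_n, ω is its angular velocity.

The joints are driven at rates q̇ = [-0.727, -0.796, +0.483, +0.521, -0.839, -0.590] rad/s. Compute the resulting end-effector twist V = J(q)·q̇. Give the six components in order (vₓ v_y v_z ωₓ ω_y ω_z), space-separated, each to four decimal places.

o_n = [-0.0656, 1.1722, 2.5599]
J₁: ẑ×o_n = [-1.1722, -0.0656, 0.0000], ω = ẑ
J2: z=[0.8290, -0.5592, 0.0000] o=[0.2684, 0.3979, 0.2100] → [-1.3140, -1.9481, 0.4551, 0.8290, -0.5592, 0.0000]
J3: z=[0.4793, 0.7106, 0.5150] o=[0.0524, 0.0777, 0.8529] → [0.6493, -0.8790, 0.6085, 0.4793, 0.7106, 0.5150]
J4: z=[0.4793, 0.7106, 0.5150] o=[-0.1410, 0.6051, 1.4508] → [0.4961, -0.4928, 0.2183, 0.4793, 0.7106, 0.5150]
J5: z=[0.2100, -0.6627, 0.7189] o=[-0.0819, 0.9177, 1.7217] → [-0.7384, -0.1643, 0.0642, 0.2100, -0.6627, 0.7189]
J6: z=[-0.7874, 0.3213, 0.5261] o=[0.1036, 1.1341, 1.8671] → [0.2026, 0.4565, 0.0244, -0.7874, 0.3213, 0.5261]
V = J·q̇ = [2.9703, 0.7857, -0.0229, 0.1097, 1.5250, -1.1235]

2.9703 0.7857 -0.0229 0.1097 1.5250 -1.1235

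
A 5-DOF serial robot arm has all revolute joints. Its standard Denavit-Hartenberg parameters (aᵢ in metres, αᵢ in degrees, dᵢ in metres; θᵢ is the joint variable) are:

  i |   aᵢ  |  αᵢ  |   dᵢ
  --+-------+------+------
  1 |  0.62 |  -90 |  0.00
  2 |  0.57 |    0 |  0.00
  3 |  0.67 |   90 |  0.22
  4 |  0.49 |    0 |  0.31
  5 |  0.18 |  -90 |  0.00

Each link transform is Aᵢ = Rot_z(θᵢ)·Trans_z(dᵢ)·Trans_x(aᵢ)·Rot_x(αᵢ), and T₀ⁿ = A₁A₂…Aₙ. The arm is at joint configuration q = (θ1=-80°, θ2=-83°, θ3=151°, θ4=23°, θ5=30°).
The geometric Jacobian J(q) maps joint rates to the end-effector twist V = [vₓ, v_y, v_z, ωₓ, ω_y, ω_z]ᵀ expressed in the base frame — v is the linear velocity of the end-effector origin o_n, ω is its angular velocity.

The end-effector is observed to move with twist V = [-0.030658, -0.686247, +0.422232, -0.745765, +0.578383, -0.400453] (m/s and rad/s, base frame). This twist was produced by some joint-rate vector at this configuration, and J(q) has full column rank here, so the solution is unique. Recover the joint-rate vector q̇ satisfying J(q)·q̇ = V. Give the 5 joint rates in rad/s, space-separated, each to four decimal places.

o_n = [0.7964, -1.3192, -0.4580]
J₁: ẑ×o_n = [1.3192, 0.7964, -0.0000], ω = ẑ
J2: z=[0.9848, 0.1736, 0.0000] o=[0.1077, -0.6106, 0.0000] → [-0.0795, 0.4510, -0.8174, 0.9848, 0.1736, 0.0000]
J3: z=[0.9848, 0.1736, 0.0000] o=[0.1197, -0.6790, 0.5658] → [-0.1778, 1.0082, -0.7480, 0.9848, 0.1736, 0.0000]
J4: z=[0.1610, -0.9131, 0.3746] o=[0.3800, -0.8880, -0.0555] → [0.5291, 0.2208, 0.3108, 0.1610, -0.9131, 0.3746]
J5: z=[0.1610, -0.9131, 0.3746] o=[0.6478, -1.3042, -0.3575] → [0.0973, 0.0718, 0.1333, 0.1610, -0.9131, 0.3746]
q̇ = J⁺·V = [-0.1180, -0.1210, -0.5130, 0.2260, -0.9800]

-0.1180 -0.1210 -0.5130 0.2260 -0.9800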